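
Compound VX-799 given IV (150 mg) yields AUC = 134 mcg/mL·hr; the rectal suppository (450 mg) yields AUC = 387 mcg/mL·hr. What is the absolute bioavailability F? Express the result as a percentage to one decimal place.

F = 96.3%

F = (AUC_ev / D_ev) / (AUC_iv / D_iv)
  = (387/450) / (134/150)
  = 0.86 / 0.893333 = 0.9627
  = 96.27%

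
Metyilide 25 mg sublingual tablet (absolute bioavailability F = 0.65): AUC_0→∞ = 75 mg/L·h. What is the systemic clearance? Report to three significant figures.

CL = F × Dose / AUC_0→∞
   = 0.65 × 25 / 75 = 0.216667 L/h

CL = 0.217 L/h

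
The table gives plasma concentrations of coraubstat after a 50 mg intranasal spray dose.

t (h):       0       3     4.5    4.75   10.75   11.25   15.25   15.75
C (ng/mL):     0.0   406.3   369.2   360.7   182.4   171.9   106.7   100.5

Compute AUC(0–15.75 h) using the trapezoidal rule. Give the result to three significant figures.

Trapezoidal AUC_0→15.75:
  [0→3]: (0.0+406.3)/2 × 3 = 609.45
  [3→4.5]: (406.3+369.2)/2 × 1.5 = 581.625
  [4.5→4.75]: (369.2+360.7)/2 × 0.25 = 91.2375
  [4.75→10.75]: (360.7+182.4)/2 × 6 = 1629.3
  [10.75→11.25]: (182.4+171.9)/2 × 0.5 = 88.575
  [11.25→15.25]: (171.9+106.7)/2 × 4 = 557.2
  [15.25→15.75]: (106.7+100.5)/2 × 0.5 = 51.8
  Sum = 3609.1875 ng/mL·h

AUC = 3610 ng/mL·h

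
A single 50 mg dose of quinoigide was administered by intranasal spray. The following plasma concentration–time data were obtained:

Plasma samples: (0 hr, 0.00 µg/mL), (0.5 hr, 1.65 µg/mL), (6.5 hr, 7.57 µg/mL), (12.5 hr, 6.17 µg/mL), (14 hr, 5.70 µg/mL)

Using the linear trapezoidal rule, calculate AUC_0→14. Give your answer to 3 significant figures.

Trapezoidal AUC_0→14:
  [0→0.5]: (0.00+1.65)/2 × 0.5 = 0.4125
  [0.5→6.5]: (1.65+7.57)/2 × 6 = 27.66
  [6.5→12.5]: (7.57+6.17)/2 × 6 = 41.22
  [12.5→14]: (6.17+5.70)/2 × 1.5 = 8.9025
  Sum = 78.195 µg/mL·hr

AUC = 78.2 µg/mL·hr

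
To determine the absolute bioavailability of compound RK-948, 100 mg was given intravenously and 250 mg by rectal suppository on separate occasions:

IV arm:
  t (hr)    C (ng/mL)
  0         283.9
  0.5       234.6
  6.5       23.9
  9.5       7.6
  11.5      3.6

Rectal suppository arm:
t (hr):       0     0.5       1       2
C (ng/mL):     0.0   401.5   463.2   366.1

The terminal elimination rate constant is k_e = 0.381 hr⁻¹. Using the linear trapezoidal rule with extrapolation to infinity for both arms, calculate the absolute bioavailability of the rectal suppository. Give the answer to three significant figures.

Trapezoidal AUC_0→11.5 (IV):
  [0→0.5]: (283.9+234.6)/2 × 0.5 = 129.625
  [0.5→6.5]: (234.6+23.9)/2 × 6 = 775.5
  [6.5→9.5]: (23.9+7.6)/2 × 3 = 47.25
  [9.5→11.5]: (7.6+3.6)/2 × 2 = 11.2
  Sum = 963.575 ng/mL·hr
IV tail: 3.6/0.381 = 9.449; AUC_iv,0→∞ = 963.575 + 9.449 = 973.024 ng/mL·hr
Trapezoidal AUC_0→2 (rectal suppository):
  [0→0.5]: (0.0+401.5)/2 × 0.5 = 100.375
  [0.5→1]: (401.5+463.2)/2 × 0.5 = 216.175
  [1→2]: (463.2+366.1)/2 × 1 = 414.65
  Sum = 731.2 ng/mL·hr
rectal suppository tail: 366.1/0.381 = 960.892; AUC_ev,0→∞ = 731.2 + 960.892 = 1692.092 ng/mL·hr
F = (AUC_ev/D_ev)/(AUC_iv/D_iv) = (1692.092/250)/(973.024/100) = 6.768368/9.73024 = 0.6956

F = 0.696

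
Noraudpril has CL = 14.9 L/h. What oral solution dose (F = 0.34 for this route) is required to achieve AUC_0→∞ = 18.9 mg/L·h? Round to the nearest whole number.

Dose = 828 mg

Dose = CL × AUC_0→∞ / F
     = 14.9 × 18.9 / 0.34 = 828.265 mg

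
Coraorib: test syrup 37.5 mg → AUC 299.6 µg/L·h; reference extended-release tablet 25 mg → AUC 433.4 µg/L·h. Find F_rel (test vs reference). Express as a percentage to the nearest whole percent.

F_rel = 46%

F_rel = (AUC_test/D_test) / (AUC_ref/D_ref)
      = (299.6/37.5) / (433.4/25)
      = 7.98933 / 17.336 = 0.4609 = 46.09%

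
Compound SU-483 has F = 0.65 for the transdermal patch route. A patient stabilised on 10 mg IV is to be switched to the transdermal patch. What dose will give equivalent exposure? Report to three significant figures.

D_transdermal = 15.4 mg

For equal systemic exposure: F × D_ev = D_iv
D_ev = D_iv / F = 10 / 0.65 = 15.3846 mg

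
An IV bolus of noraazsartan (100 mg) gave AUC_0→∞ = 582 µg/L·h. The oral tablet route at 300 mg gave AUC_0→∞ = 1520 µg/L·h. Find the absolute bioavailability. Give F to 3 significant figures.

F = 0.871

F = (AUC_ev / D_ev) / (AUC_iv / D_iv)
  = (1520/300) / (582/100)
  = 5.06667 / 5.82 = 0.8706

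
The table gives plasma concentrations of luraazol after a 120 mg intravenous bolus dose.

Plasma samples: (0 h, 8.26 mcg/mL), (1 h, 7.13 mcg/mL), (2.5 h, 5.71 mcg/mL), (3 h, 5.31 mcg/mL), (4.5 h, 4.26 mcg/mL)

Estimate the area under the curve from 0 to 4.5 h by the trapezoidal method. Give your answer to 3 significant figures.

AUC = 27.3 mcg/mL·h

Trapezoidal AUC_0→4.5:
  [0→1]: (8.26+7.13)/2 × 1 = 7.695
  [1→2.5]: (7.13+5.71)/2 × 1.5 = 9.63
  [2.5→3]: (5.71+5.31)/2 × 0.5 = 2.755
  [3→4.5]: (5.31+4.26)/2 × 1.5 = 7.1775
  Sum = 27.2575 mcg/mL·h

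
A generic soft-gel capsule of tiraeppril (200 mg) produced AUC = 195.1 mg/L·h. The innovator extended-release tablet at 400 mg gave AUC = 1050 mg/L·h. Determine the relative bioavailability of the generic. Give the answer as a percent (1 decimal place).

F_rel = (AUC_test/D_test) / (AUC_ref/D_ref)
      = (195.1/200) / (1050/400)
      = 0.9755 / 2.625 = 0.3716 = 37.16%

F_rel = 37.2%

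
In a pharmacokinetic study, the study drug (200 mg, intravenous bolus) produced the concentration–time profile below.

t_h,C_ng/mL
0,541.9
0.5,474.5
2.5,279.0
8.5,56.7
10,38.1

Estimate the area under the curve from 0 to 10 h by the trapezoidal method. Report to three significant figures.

AUC = 2090 ng/mL·h

Trapezoidal AUC_0→10:
  [0→0.5]: (541.9+474.5)/2 × 0.5 = 254.1
  [0.5→2.5]: (474.5+279.0)/2 × 2 = 753.5
  [2.5→8.5]: (279.0+56.7)/2 × 6 = 1007.1
  [8.5→10]: (56.7+38.1)/2 × 1.5 = 71.1
  Sum = 2085.8 ng/mL·h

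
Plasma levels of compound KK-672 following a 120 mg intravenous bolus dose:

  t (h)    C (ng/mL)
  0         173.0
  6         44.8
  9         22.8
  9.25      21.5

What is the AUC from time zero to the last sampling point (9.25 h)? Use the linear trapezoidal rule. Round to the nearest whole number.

AUC = 760 ng/mL·h

Trapezoidal AUC_0→9.25:
  [0→6]: (173.0+44.8)/2 × 6 = 653.4
  [6→9]: (44.8+22.8)/2 × 3 = 101.4
  [9→9.25]: (22.8+21.5)/2 × 0.25 = 5.5375
  Sum = 760.3375 ng/mL·h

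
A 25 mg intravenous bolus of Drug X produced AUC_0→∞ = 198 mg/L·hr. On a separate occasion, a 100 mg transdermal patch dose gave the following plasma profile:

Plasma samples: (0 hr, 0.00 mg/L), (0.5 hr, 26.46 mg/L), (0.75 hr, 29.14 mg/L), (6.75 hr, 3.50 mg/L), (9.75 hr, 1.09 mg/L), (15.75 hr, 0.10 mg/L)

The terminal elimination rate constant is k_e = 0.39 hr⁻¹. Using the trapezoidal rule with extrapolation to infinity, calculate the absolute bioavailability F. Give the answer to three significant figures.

Trapezoidal AUC_0→15.75 (transdermal patch):
  [0→0.5]: (0.00+26.46)/2 × 0.5 = 6.615
  [0.5→0.75]: (26.46+29.14)/2 × 0.25 = 6.95
  [0.75→6.75]: (29.14+3.50)/2 × 6 = 97.92
  [6.75→9.75]: (3.50+1.09)/2 × 3 = 6.885
  [9.75→15.75]: (1.09+0.10)/2 × 6 = 3.57
  Sum = 121.94 mg/L·hr
Tail: C_last/k_e = 0.10/0.39 = 0.256
AUC_0→∞ (transdermal patch) = 121.94 + 0.256 = 122.196 mg/L·hr
F = (AUC_ev/D_ev)/(AUC_iv/D_iv) = (122.196/100)/(198/25) = 1.22196/7.92 = 0.1543

F = 0.154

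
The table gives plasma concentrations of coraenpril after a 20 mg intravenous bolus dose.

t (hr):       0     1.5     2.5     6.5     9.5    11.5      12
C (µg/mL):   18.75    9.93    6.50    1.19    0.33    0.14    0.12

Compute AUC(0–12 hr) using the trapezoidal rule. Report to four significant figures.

Trapezoidal AUC_0→12:
  [0→1.5]: (18.75+9.93)/2 × 1.5 = 21.51
  [1.5→2.5]: (9.93+6.50)/2 × 1 = 8.215
  [2.5→6.5]: (6.50+1.19)/2 × 4 = 15.38
  [6.5→9.5]: (1.19+0.33)/2 × 3 = 2.28
  [9.5→11.5]: (0.33+0.14)/2 × 2 = 0.47
  [11.5→12]: (0.14+0.12)/2 × 0.5 = 0.065
  Sum = 47.92 µg/mL·hr

AUC = 47.92 µg/mL·hr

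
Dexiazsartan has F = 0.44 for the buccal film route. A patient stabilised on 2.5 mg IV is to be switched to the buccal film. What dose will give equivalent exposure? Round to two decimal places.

For equal systemic exposure: F × D_ev = D_iv
D_ev = D_iv / F = 2.5 / 0.44 = 5.68182 mg

D_buccal = 5.68 mg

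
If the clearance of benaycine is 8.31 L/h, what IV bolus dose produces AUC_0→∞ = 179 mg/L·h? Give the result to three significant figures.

Dose_iv = CL × AUC_0→∞
     = 8.31 × 179 = 1487.49 mg

Dose = 1490 mg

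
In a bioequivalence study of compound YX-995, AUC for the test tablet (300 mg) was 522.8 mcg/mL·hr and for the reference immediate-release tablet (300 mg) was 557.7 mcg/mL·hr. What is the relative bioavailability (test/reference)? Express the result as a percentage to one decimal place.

F_rel = 93.7%

F_rel = (AUC_test/D_test) / (AUC_ref/D_ref)
      = (522.8/300) / (557.7/300)
      = 1.74267 / 1.859 = 0.9374 = 93.74%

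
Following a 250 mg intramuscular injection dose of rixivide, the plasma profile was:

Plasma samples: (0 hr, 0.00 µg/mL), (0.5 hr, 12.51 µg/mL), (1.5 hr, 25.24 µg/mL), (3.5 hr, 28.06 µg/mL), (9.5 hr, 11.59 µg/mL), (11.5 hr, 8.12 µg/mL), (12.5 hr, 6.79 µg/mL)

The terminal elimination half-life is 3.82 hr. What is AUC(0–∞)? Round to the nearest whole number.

Trapezoidal AUC_0→12.5:
  [0→0.5]: (0.00+12.51)/2 × 0.5 = 3.1275
  [0.5→1.5]: (12.51+25.24)/2 × 1 = 18.875
  [1.5→3.5]: (25.24+28.06)/2 × 2 = 53.3
  [3.5→9.5]: (28.06+11.59)/2 × 6 = 118.95
  [9.5→11.5]: (11.59+8.12)/2 × 2 = 19.71
  [11.5→12.5]: (8.12+6.79)/2 × 1 = 7.455
  Sum = 221.4175 µg/mL·hr
k_e = ln2 / t½ = 0.693147 / 3.82 = 0.1815 hr^-1
Extrapolated tail: C_last / k_e = 6.79 / 0.1815 = 37.410
AUC_0→∞ = 221.4175 + 37.410 = 258.8275 µg/mL·hr

AUC = 259 µg/mL·hr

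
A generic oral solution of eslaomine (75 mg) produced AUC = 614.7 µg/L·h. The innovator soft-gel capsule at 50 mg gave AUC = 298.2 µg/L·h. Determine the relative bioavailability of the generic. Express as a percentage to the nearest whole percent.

F_rel = (AUC_test/D_test) / (AUC_ref/D_ref)
      = (614.7/75) / (298.2/50)
      = 8.196 / 5.964 = 1.3742 = 137.42%

F_rel = 137%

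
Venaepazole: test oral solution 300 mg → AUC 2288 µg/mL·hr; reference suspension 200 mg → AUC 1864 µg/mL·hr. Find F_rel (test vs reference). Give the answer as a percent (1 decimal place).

F_rel = (AUC_test/D_test) / (AUC_ref/D_ref)
      = (2288/300) / (1864/200)
      = 7.62667 / 9.32 = 0.8183 = 81.83%

F_rel = 81.8%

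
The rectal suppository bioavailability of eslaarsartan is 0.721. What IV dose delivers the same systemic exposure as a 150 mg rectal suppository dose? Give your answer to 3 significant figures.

Systemic exposure from an extravascular dose = F × D_ev, so the equivalent IV dose is F × D_ev.
D_iv = F × D_ev = 0.721 × 150 = 108.15 mg

D_iv = 108 mg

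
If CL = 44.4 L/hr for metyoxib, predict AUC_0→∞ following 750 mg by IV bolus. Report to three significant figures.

AUC_0→∞ = Dose_iv / CL
        = 750 / 44.4 = 16.8919 mg/L·hr

AUC = 16.9 mg/L·hr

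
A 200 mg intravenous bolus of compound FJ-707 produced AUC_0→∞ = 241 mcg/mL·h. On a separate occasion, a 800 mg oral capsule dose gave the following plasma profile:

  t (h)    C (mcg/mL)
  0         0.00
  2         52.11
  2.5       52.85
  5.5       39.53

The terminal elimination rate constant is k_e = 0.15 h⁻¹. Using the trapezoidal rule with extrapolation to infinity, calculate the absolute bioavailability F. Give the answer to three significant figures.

F = 0.498

Trapezoidal AUC_0→5.5 (oral capsule):
  [0→2]: (0.00+52.11)/2 × 2 = 52.11
  [2→2.5]: (52.11+52.85)/2 × 0.5 = 26.24
  [2.5→5.5]: (52.85+39.53)/2 × 3 = 138.57
  Sum = 216.92 mcg/mL·h
Tail: C_last/k_e = 39.53/0.15 = 263.533
AUC_0→∞ (oral capsule) = 216.92 + 263.533 = 480.453 mcg/mL·h
F = (AUC_ev/D_ev)/(AUC_iv/D_iv) = (480.453/800)/(241/200) = 0.60056625/1.205 = 0.4984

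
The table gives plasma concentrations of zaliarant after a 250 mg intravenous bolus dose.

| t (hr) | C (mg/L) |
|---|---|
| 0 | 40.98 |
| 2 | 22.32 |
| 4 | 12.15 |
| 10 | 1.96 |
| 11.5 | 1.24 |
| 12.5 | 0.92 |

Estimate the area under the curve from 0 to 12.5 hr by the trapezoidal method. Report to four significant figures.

AUC = 143.6 mg/L·hr

Trapezoidal AUC_0→12.5:
  [0→2]: (40.98+22.32)/2 × 2 = 63.3
  [2→4]: (22.32+12.15)/2 × 2 = 34.47
  [4→10]: (12.15+1.96)/2 × 6 = 42.33
  [10→11.5]: (1.96+1.24)/2 × 1.5 = 2.4
  [11.5→12.5]: (1.24+0.92)/2 × 1 = 1.08
  Sum = 143.58 mg/L·hr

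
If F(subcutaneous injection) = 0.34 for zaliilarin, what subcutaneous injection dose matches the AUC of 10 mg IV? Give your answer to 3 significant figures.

D_subcutaneous = 29.4 mg

For equal systemic exposure: F × D_ev = D_iv
D_ev = D_iv / F = 10 / 0.34 = 29.4118 mg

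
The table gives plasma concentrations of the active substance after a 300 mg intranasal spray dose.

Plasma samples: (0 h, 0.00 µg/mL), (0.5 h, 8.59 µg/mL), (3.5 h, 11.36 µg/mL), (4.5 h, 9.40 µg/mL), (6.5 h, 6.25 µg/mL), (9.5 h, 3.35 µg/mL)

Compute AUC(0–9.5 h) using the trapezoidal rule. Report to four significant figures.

AUC = 72.50 µg/mL·h

Trapezoidal AUC_0→9.5:
  [0→0.5]: (0.00+8.59)/2 × 0.5 = 2.1475
  [0.5→3.5]: (8.59+11.36)/2 × 3 = 29.925
  [3.5→4.5]: (11.36+9.40)/2 × 1 = 10.38
  [4.5→6.5]: (9.40+6.25)/2 × 2 = 15.65
  [6.5→9.5]: (6.25+3.35)/2 × 3 = 14.4
  Sum = 72.5025 µg/mL·h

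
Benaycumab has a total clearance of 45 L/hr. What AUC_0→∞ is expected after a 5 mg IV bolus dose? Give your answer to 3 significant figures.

AUC = 0.111 mg/L·hr

AUC_0→∞ = Dose_iv / CL
        = 5 / 45 = 0.111111 mg/L·hr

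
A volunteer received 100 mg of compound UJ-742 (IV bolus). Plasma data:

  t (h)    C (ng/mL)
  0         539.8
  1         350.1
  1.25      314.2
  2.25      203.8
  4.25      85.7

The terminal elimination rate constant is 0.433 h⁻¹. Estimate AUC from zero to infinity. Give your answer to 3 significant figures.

AUC = 1270 ng/mL·h

Trapezoidal AUC_0→4.25:
  [0→1]: (539.8+350.1)/2 × 1 = 444.95
  [1→1.25]: (350.1+314.2)/2 × 0.25 = 83.0375
  [1.25→2.25]: (314.2+203.8)/2 × 1 = 259.0
  [2.25→4.25]: (203.8+85.7)/2 × 2 = 289.5
  Sum = 1076.4875 ng/mL·h
Extrapolated tail: C_last / k_e = 85.7 / 0.433 = 197.921
AUC_0→∞ = 1076.4875 + 197.921 = 1274.4085 ng/mL·h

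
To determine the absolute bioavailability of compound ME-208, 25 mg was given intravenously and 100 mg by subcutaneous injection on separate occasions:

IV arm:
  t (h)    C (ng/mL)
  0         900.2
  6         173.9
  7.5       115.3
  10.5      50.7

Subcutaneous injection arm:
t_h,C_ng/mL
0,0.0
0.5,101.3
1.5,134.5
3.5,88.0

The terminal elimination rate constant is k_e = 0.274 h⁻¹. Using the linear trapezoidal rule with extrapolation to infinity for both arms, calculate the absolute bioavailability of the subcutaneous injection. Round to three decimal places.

Trapezoidal AUC_0→10.5 (IV):
  [0→6]: (900.2+173.9)/2 × 6 = 3222.3
  [6→7.5]: (173.9+115.3)/2 × 1.5 = 216.9
  [7.5→10.5]: (115.3+50.7)/2 × 3 = 249.0
  Sum = 3688.2 ng/mL·h
IV tail: 50.7/0.274 = 185.036; AUC_iv,0→∞ = 3688.2 + 185.036 = 3873.236 ng/mL·h
Trapezoidal AUC_0→3.5 (subcutaneous injection):
  [0→0.5]: (0.0+101.3)/2 × 0.5 = 25.325
  [0.5→1.5]: (101.3+134.5)/2 × 1 = 117.9
  [1.5→3.5]: (134.5+88.0)/2 × 2 = 222.5
  Sum = 365.725 ng/mL·h
subcutaneous injection tail: 88.0/0.274 = 321.168; AUC_ev,0→∞ = 365.725 + 321.168 = 686.893 ng/mL·h
F = (AUC_ev/D_ev)/(AUC_iv/D_iv) = (686.893/100)/(3873.236/25) = 6.86893/154.92944 = 0.0443

F = 0.044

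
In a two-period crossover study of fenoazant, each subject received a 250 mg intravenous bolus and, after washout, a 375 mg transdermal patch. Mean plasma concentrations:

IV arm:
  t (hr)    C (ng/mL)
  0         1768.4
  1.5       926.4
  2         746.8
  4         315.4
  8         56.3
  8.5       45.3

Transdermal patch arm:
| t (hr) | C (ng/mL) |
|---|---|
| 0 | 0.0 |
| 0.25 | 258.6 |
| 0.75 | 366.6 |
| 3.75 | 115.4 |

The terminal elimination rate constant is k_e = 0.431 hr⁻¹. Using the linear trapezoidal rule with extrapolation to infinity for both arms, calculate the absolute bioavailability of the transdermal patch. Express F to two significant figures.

Trapezoidal AUC_0→8.5 (IV):
  [0→1.5]: (1768.4+926.4)/2 × 1.5 = 2021.1
  [1.5→2]: (926.4+746.8)/2 × 0.5 = 418.3
  [2→4]: (746.8+315.4)/2 × 2 = 1062.2
  [4→8]: (315.4+56.3)/2 × 4 = 743.4
  [8→8.5]: (56.3+45.3)/2 × 0.5 = 25.4
  Sum = 4270.4 ng/mL·hr
IV tail: 45.3/0.431 = 105.104; AUC_iv,0→∞ = 4270.4 + 105.104 = 4375.504 ng/mL·hr
Trapezoidal AUC_0→3.75 (transdermal patch):
  [0→0.25]: (0.0+258.6)/2 × 0.25 = 32.325
  [0.25→0.75]: (258.6+366.6)/2 × 0.5 = 156.3
  [0.75→3.75]: (366.6+115.4)/2 × 3 = 723.0
  Sum = 911.625 ng/mL·hr
transdermal patch tail: 115.4/0.431 = 267.749; AUC_ev,0→∞ = 911.625 + 267.749 = 1179.374 ng/mL·hr
F = (AUC_ev/D_ev)/(AUC_iv/D_iv) = (1179.374/375)/(4375.504/250) = 3.145/17.502016 = 0.1797

F = 0.18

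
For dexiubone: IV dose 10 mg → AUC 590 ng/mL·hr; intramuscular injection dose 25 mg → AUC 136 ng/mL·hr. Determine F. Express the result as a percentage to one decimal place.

F = (AUC_ev / D_ev) / (AUC_iv / D_iv)
  = (136/25) / (590/10)
  = 5.44 / 59 = 0.0922
  = 9.22%

F = 9.2%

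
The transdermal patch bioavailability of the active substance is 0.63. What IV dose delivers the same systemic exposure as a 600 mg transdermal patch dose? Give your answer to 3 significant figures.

Systemic exposure from an extravascular dose = F × D_ev, so the equivalent IV dose is F × D_ev.
D_iv = F × D_ev = 0.63 × 600 = 378 mg

D_iv = 378 mg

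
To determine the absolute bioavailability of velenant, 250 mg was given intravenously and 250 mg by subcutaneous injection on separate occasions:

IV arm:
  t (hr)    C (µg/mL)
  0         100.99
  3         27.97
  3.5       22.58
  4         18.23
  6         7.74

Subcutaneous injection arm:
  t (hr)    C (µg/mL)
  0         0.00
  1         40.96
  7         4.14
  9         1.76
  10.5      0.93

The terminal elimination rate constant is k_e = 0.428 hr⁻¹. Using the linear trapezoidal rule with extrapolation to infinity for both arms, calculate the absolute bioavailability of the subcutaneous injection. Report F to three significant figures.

F = 0.637

Trapezoidal AUC_0→6 (IV):
  [0→3]: (100.99+27.97)/2 × 3 = 193.44
  [3→3.5]: (27.97+22.58)/2 × 0.5 = 12.6375
  [3.5→4]: (22.58+18.23)/2 × 0.5 = 10.2025
  [4→6]: (18.23+7.74)/2 × 2 = 25.97
  Sum = 242.25 µg/mL·hr
IV tail: 7.74/0.428 = 18.084; AUC_iv,0→∞ = 242.25 + 18.084 = 260.334 µg/mL·hr
Trapezoidal AUC_0→10.5 (subcutaneous injection):
  [0→1]: (0.00+40.96)/2 × 1 = 20.48
  [1→7]: (40.96+4.14)/2 × 6 = 135.3
  [7→9]: (4.14+1.76)/2 × 2 = 5.9
  [9→10.5]: (1.76+0.93)/2 × 1.5 = 2.0175
  Sum = 163.6975 µg/mL·hr
subcutaneous injection tail: 0.93/0.428 = 2.173; AUC_ev,0→∞ = 163.6975 + 2.173 = 165.8705 µg/mL·hr
F = (AUC_ev/D_ev)/(AUC_iv/D_iv) = (165.8705/250)/(260.334/250) = 0.663482/1.041336 = 0.6371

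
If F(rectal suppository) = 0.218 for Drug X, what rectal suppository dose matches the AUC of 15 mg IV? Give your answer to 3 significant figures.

D_rectal = 68.8 mg

For equal systemic exposure: F × D_ev = D_iv
D_ev = D_iv / F = 15 / 0.218 = 68.8073 mg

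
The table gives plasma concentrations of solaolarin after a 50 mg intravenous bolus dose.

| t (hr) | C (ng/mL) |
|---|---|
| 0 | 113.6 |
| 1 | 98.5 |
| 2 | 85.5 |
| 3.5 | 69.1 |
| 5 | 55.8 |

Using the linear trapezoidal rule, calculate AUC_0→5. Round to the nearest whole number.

AUC = 408 ng/mL·hr

Trapezoidal AUC_0→5:
  [0→1]: (113.6+98.5)/2 × 1 = 106.05
  [1→2]: (98.5+85.5)/2 × 1 = 92.0
  [2→3.5]: (85.5+69.1)/2 × 1.5 = 115.95
  [3.5→5]: (69.1+55.8)/2 × 1.5 = 93.675
  Sum = 407.675 ng/mL·hr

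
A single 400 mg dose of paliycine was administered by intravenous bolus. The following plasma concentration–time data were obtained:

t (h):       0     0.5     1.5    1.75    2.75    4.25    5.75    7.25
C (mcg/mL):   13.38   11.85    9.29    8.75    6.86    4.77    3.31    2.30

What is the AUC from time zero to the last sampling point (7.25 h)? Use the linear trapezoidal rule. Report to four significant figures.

Trapezoidal AUC_0→7.25:
  [0→0.5]: (13.38+11.85)/2 × 0.5 = 6.3075
  [0.5→1.5]: (11.85+9.29)/2 × 1 = 10.57
  [1.5→1.75]: (9.29+8.75)/2 × 0.25 = 2.255
  [1.75→2.75]: (8.75+6.86)/2 × 1 = 7.805
  [2.75→4.25]: (6.86+4.77)/2 × 1.5 = 8.7225
  [4.25→5.75]: (4.77+3.31)/2 × 1.5 = 6.06
  [5.75→7.25]: (3.31+2.30)/2 × 1.5 = 4.2075
  Sum = 45.9275 mcg/mL·h

AUC = 45.93 mcg/mL·h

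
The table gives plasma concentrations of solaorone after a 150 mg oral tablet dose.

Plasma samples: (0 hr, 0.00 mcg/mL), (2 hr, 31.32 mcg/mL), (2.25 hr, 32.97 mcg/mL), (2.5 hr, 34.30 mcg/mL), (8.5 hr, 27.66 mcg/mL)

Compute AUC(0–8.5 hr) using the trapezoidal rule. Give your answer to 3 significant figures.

Trapezoidal AUC_0→8.5:
  [0→2]: (0.00+31.32)/2 × 2 = 31.32
  [2→2.25]: (31.32+32.97)/2 × 0.25 = 8.03625
  [2.25→2.5]: (32.97+34.30)/2 × 0.25 = 8.40875
  [2.5→8.5]: (34.30+27.66)/2 × 6 = 185.88
  Sum = 233.645 mcg/mL·hr

AUC = 234 mcg/mL·hr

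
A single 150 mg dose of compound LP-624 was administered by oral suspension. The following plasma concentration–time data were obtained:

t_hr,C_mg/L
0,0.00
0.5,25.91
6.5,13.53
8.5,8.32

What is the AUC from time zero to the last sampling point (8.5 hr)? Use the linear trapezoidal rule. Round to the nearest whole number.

AUC = 147 mg/L·hr

Trapezoidal AUC_0→8.5:
  [0→0.5]: (0.00+25.91)/2 × 0.5 = 6.4775
  [0.5→6.5]: (25.91+13.53)/2 × 6 = 118.32
  [6.5→8.5]: (13.53+8.32)/2 × 2 = 21.85
  Sum = 146.6475 mg/L·hr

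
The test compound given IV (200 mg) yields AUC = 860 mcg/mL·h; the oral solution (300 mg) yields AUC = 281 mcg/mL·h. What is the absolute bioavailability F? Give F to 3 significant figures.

F = 0.218

F = (AUC_ev / D_ev) / (AUC_iv / D_iv)
  = (281/300) / (860/200)
  = 0.936667 / 4.3 = 0.2178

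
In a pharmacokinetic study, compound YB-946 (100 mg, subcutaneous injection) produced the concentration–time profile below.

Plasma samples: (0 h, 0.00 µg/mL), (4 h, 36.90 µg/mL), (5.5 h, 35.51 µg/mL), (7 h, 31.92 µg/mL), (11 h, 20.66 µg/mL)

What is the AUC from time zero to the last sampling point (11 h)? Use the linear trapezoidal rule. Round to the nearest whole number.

AUC = 284 µg/mL·h

Trapezoidal AUC_0→11:
  [0→4]: (0.00+36.90)/2 × 4 = 73.8
  [4→5.5]: (36.90+35.51)/2 × 1.5 = 54.3075
  [5.5→7]: (35.51+31.92)/2 × 1.5 = 50.5725
  [7→11]: (31.92+20.66)/2 × 4 = 105.16
  Sum = 283.84 µg/mL·h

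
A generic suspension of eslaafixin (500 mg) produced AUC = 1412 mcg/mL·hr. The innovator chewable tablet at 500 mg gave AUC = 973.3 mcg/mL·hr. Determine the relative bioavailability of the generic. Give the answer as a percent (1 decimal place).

F_rel = 145.1%

F_rel = (AUC_test/D_test) / (AUC_ref/D_ref)
      = (1412/500) / (973.3/500)
      = 2.824 / 1.9466 = 1.4507 = 145.07%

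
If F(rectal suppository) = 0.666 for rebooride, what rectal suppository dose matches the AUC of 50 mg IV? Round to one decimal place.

For equal systemic exposure: F × D_ev = D_iv
D_ev = D_iv / F = 50 / 0.666 = 75.0751 mg

D_rectal = 75.1 mg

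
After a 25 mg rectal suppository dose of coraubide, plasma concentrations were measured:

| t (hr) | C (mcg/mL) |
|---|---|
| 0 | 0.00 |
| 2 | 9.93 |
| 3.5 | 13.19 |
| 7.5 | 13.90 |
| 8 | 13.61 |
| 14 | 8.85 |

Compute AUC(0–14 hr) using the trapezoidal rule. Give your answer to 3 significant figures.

Trapezoidal AUC_0→14:
  [0→2]: (0.00+9.93)/2 × 2 = 9.93
  [2→3.5]: (9.93+13.19)/2 × 1.5 = 17.34
  [3.5→7.5]: (13.19+13.90)/2 × 4 = 54.18
  [7.5→8]: (13.90+13.61)/2 × 0.5 = 6.8775
  [8→14]: (13.61+8.85)/2 × 6 = 67.38
  Sum = 155.7075 mcg/mL·hr

AUC = 156 mcg/mL·hr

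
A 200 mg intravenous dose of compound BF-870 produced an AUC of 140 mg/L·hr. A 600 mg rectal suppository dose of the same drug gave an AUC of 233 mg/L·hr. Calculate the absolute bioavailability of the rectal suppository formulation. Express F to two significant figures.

F = 0.55

F = (AUC_ev / D_ev) / (AUC_iv / D_iv)
  = (233/600) / (140/200)
  = 0.388333 / 0.7 = 0.5548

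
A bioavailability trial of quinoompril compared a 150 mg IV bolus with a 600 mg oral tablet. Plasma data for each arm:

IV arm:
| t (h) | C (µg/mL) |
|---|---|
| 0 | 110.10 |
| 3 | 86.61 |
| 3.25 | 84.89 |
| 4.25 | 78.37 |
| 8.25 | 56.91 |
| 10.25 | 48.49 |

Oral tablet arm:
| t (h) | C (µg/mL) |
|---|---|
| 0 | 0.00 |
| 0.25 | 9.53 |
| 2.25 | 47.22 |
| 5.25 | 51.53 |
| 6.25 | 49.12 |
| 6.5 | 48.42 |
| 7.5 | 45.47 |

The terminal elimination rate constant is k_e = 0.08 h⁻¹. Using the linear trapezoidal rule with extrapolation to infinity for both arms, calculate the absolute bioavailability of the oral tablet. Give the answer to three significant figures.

F = 0.160

Trapezoidal AUC_0→10.25 (IV):
  [0→3]: (110.10+86.61)/2 × 3 = 295.065
  [3→3.25]: (86.61+84.89)/2 × 0.25 = 21.4375
  [3.25→4.25]: (84.89+78.37)/2 × 1 = 81.63
  [4.25→8.25]: (78.37+56.91)/2 × 4 = 270.56
  [8.25→10.25]: (56.91+48.49)/2 × 2 = 105.4
  Sum = 774.0925 µg/mL·h
IV tail: 48.49/0.08 = 606.125; AUC_iv,0→∞ = 774.0925 + 606.125 = 1380.2175 µg/mL·h
Trapezoidal AUC_0→7.5 (oral tablet):
  [0→0.25]: (0.00+9.53)/2 × 0.25 = 1.19125
  [0.25→2.25]: (9.53+47.22)/2 × 2 = 56.75
  [2.25→5.25]: (47.22+51.53)/2 × 3 = 148.125
  [5.25→6.25]: (51.53+49.12)/2 × 1 = 50.325
  [6.25→6.5]: (49.12+48.42)/2 × 0.25 = 12.1925
  [6.5→7.5]: (48.42+45.47)/2 × 1 = 46.945
  Sum = 315.52875 µg/mL·h
oral tablet tail: 45.47/0.08 = 568.375; AUC_ev,0→∞ = 315.52875 + 568.375 = 883.90375 µg/mL·h
F = (AUC_ev/D_ev)/(AUC_iv/D_iv) = (883.90375/600)/(1380.2175/150) = 1.47317/9.20145 = 0.1601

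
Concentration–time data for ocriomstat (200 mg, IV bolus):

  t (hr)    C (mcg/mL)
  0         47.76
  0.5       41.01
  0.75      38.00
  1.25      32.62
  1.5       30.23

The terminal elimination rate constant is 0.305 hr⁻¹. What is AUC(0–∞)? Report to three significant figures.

Trapezoidal AUC_0→1.5:
  [0→0.5]: (47.76+41.01)/2 × 0.5 = 22.1925
  [0.5→0.75]: (41.01+38.00)/2 × 0.25 = 9.87625
  [0.75→1.25]: (38.00+32.62)/2 × 0.5 = 17.655
  [1.25→1.5]: (32.62+30.23)/2 × 0.25 = 7.85625
  Sum = 57.58 mcg/mL·hr
Extrapolated tail: C_last / k_e = 30.23 / 0.305 = 99.115
AUC_0→∞ = 57.58 + 99.115 = 156.695 mcg/mL·hr

AUC = 157 mcg/mL·hr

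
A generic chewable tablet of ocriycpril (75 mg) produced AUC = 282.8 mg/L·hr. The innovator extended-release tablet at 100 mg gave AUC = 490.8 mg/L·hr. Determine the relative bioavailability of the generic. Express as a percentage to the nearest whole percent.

F_rel = 77%

F_rel = (AUC_test/D_test) / (AUC_ref/D_ref)
      = (282.8/75) / (490.8/100)
      = 3.77067 / 4.908 = 0.7683 = 76.83%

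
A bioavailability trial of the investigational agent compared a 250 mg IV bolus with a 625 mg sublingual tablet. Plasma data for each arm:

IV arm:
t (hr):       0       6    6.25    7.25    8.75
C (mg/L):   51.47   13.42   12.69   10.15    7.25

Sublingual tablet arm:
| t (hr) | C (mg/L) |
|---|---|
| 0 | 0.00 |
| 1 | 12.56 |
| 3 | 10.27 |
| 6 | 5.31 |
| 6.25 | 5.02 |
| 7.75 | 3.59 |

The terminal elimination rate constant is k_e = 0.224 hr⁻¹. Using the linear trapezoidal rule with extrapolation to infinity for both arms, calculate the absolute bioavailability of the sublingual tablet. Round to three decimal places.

Trapezoidal AUC_0→8.75 (IV):
  [0→6]: (51.47+13.42)/2 × 6 = 194.67
  [6→6.25]: (13.42+12.69)/2 × 0.25 = 3.26375
  [6.25→7.25]: (12.69+10.15)/2 × 1 = 11.42
  [7.25→8.75]: (10.15+7.25)/2 × 1.5 = 13.05
  Sum = 222.40375 mg/L·hr
IV tail: 7.25/0.224 = 32.366; AUC_iv,0→∞ = 222.40375 + 32.366 = 254.76975 mg/L·hr
Trapezoidal AUC_0→7.75 (sublingual tablet):
  [0→1]: (0.00+12.56)/2 × 1 = 6.28
  [1→3]: (12.56+10.27)/2 × 2 = 22.83
  [3→6]: (10.27+5.31)/2 × 3 = 23.37
  [6→6.25]: (5.31+5.02)/2 × 0.25 = 1.29125
  [6.25→7.75]: (5.02+3.59)/2 × 1.5 = 6.4575
  Sum = 60.22875 mg/L·hr
sublingual tablet tail: 3.59/0.224 = 16.027; AUC_ev,0→∞ = 60.22875 + 16.027 = 76.25575 mg/L·hr
F = (AUC_ev/D_ev)/(AUC_iv/D_iv) = (76.25575/625)/(254.76975/250) = 0.1220092/1.019079 = 0.1197

F = 0.120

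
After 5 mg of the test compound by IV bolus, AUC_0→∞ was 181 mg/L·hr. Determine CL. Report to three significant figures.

CL = Dose_iv / AUC_0→∞
   = 5 / 181 = 0.0276243 L/hr

CL = 0.0276 L/hr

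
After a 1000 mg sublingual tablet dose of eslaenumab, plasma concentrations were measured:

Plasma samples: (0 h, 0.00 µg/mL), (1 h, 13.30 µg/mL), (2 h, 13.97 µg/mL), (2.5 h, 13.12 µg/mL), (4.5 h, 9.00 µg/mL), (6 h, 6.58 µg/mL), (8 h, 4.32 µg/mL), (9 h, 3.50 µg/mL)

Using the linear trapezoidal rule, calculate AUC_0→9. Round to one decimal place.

AUC = 75.7 µg/mL·h

Trapezoidal AUC_0→9:
  [0→1]: (0.00+13.30)/2 × 1 = 6.65
  [1→2]: (13.30+13.97)/2 × 1 = 13.635
  [2→2.5]: (13.97+13.12)/2 × 0.5 = 6.7725
  [2.5→4.5]: (13.12+9.00)/2 × 2 = 22.12
  [4.5→6]: (9.00+6.58)/2 × 1.5 = 11.685
  [6→8]: (6.58+4.32)/2 × 2 = 10.9
  [8→9]: (4.32+3.50)/2 × 1 = 3.91
  Sum = 75.6725 µg/mL·h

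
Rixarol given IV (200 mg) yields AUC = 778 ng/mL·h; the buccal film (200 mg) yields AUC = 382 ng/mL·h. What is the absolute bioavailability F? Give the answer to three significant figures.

F = (AUC_ev / D_ev) / (AUC_iv / D_iv)
  = (382/200) / (778/200)
  = 1.91 / 3.89 = 0.4910

F = 0.491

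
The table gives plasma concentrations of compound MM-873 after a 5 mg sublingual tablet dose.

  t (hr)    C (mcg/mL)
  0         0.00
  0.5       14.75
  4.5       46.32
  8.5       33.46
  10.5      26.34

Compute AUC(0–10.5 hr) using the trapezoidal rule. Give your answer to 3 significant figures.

Trapezoidal AUC_0→10.5:
  [0→0.5]: (0.00+14.75)/2 × 0.5 = 3.6875
  [0.5→4.5]: (14.75+46.32)/2 × 4 = 122.14
  [4.5→8.5]: (46.32+33.46)/2 × 4 = 159.56
  [8.5→10.5]: (33.46+26.34)/2 × 2 = 59.8
  Sum = 345.1875 mcg/mL·hr

AUC = 345 mcg/mL·hr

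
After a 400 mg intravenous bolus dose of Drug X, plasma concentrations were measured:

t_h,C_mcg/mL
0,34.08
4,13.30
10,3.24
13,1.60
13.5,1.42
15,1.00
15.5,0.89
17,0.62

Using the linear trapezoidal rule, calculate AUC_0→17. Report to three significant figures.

Trapezoidal AUC_0→17:
  [0→4]: (34.08+13.30)/2 × 4 = 94.76
  [4→10]: (13.30+3.24)/2 × 6 = 49.62
  [10→13]: (3.24+1.60)/2 × 3 = 7.26
  [13→13.5]: (1.60+1.42)/2 × 0.5 = 0.755
  [13.5→15]: (1.42+1.00)/2 × 1.5 = 1.815
  [15→15.5]: (1.00+0.89)/2 × 0.5 = 0.4725
  [15.5→17]: (0.89+0.62)/2 × 1.5 = 1.1325
  Sum = 155.815 mcg/mL·h

AUC = 156 mcg/mL·h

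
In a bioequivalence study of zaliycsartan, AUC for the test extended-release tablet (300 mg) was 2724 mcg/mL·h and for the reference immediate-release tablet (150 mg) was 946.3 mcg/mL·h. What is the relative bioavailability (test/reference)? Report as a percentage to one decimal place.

F_rel = 143.9%

F_rel = (AUC_test/D_test) / (AUC_ref/D_ref)
      = (2724/300) / (946.3/150)
      = 9.08 / 6.30867 = 1.4393 = 143.93%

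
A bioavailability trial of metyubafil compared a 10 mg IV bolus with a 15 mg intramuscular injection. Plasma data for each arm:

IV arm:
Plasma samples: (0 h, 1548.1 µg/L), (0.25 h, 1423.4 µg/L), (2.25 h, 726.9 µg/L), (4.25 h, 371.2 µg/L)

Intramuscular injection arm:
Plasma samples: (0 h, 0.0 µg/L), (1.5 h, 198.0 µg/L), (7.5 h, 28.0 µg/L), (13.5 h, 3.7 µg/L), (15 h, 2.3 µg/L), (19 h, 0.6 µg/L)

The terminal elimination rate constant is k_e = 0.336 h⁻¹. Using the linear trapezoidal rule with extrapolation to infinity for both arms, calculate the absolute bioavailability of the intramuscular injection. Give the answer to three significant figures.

F = 0.132

Trapezoidal AUC_0→4.25 (IV):
  [0→0.25]: (1548.1+1423.4)/2 × 0.25 = 371.4375
  [0.25→2.25]: (1423.4+726.9)/2 × 2 = 2150.3
  [2.25→4.25]: (726.9+371.2)/2 × 2 = 1098.1
  Sum = 3619.8375 µg/L·h
IV tail: 371.2/0.336 = 1104.762; AUC_iv,0→∞ = 3619.8375 + 1104.762 = 4724.5995 µg/L·h
Trapezoidal AUC_0→19 (intramuscular injection):
  [0→1.5]: (0.0+198.0)/2 × 1.5 = 148.5
  [1.5→7.5]: (198.0+28.0)/2 × 6 = 678.0
  [7.5→13.5]: (28.0+3.7)/2 × 6 = 95.1
  [13.5→15]: (3.7+2.3)/2 × 1.5 = 4.5
  [15→19]: (2.3+0.6)/2 × 4 = 5.8
  Sum = 931.9 µg/L·h
intramuscular injection tail: 0.6/0.336 = 1.786; AUC_ev,0→∞ = 931.9 + 1.786 = 933.686 µg/L·h
F = (AUC_ev/D_ev)/(AUC_iv/D_iv) = (933.686/15)/(4724.5995/10) = 62.2457/472.45995 = 0.1317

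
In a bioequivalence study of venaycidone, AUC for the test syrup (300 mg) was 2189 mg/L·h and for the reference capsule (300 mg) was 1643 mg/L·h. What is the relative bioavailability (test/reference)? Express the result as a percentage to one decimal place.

F_rel = (AUC_test/D_test) / (AUC_ref/D_ref)
      = (2189/300) / (1643/300)
      = 7.29667 / 5.47667 = 1.3323 = 133.23%

F_rel = 133.2%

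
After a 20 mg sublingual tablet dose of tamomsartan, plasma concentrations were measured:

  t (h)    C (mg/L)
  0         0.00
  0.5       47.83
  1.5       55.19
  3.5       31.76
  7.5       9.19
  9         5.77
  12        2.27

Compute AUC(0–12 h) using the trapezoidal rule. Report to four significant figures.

Trapezoidal AUC_0→12:
  [0→0.5]: (0.00+47.83)/2 × 0.5 = 11.9575
  [0.5→1.5]: (47.83+55.19)/2 × 1 = 51.51
  [1.5→3.5]: (55.19+31.76)/2 × 2 = 86.95
  [3.5→7.5]: (31.76+9.19)/2 × 4 = 81.9
  [7.5→9]: (9.19+5.77)/2 × 1.5 = 11.22
  [9→12]: (5.77+2.27)/2 × 3 = 12.06
  Sum = 255.5975 mg/L·h

AUC = 255.6 mg/L·h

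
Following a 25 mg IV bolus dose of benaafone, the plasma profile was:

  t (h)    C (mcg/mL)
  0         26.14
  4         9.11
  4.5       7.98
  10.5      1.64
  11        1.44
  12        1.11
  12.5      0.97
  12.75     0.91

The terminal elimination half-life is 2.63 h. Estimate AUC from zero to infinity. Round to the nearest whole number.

Trapezoidal AUC_0→12.75:
  [0→4]: (26.14+9.11)/2 × 4 = 70.5
  [4→4.5]: (9.11+7.98)/2 × 0.5 = 4.2725
  [4.5→10.5]: (7.98+1.64)/2 × 6 = 28.86
  [10.5→11]: (1.64+1.44)/2 × 0.5 = 0.77
  [11→12]: (1.44+1.11)/2 × 1 = 1.275
  [12→12.5]: (1.11+0.97)/2 × 0.5 = 0.52
  [12.5→12.75]: (0.97+0.91)/2 × 0.25 = 0.235
  Sum = 106.4325 mcg/mL·h
k_e = ln2 / t½ = 0.693147 / 2.63 = 0.2636 h^-1
Extrapolated tail: C_last / k_e = 0.91 / 0.2636 = 3.452
AUC_0→∞ = 106.4325 + 3.452 = 109.8845 mcg/mL·h

AUC = 110 mcg/mL·h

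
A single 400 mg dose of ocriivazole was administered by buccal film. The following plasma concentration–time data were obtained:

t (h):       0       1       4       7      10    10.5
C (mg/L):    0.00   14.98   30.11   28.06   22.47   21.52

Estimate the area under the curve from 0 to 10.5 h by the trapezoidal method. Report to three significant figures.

AUC = 249 mg/L·h

Trapezoidal AUC_0→10.5:
  [0→1]: (0.00+14.98)/2 × 1 = 7.49
  [1→4]: (14.98+30.11)/2 × 3 = 67.635
  [4→7]: (30.11+28.06)/2 × 3 = 87.255
  [7→10]: (28.06+22.47)/2 × 3 = 75.795
  [10→10.5]: (22.47+21.52)/2 × 0.5 = 10.9975
  Sum = 249.1725 mg/L·h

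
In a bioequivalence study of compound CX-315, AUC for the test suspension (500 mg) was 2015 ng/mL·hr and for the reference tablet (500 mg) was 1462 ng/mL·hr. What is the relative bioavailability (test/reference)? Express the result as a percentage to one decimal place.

F_rel = (AUC_test/D_test) / (AUC_ref/D_ref)
      = (2015/500) / (1462/500)
      = 4.03 / 2.924 = 1.3782 = 137.82%

F_rel = 137.8%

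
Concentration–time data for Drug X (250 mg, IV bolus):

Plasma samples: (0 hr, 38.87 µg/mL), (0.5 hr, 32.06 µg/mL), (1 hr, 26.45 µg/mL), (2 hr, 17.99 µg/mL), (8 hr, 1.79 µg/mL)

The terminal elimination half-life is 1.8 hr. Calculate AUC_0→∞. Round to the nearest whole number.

Trapezoidal AUC_0→8:
  [0→0.5]: (38.87+32.06)/2 × 0.5 = 17.7325
  [0.5→1]: (32.06+26.45)/2 × 0.5 = 14.6275
  [1→2]: (26.45+17.99)/2 × 1 = 22.22
  [2→8]: (17.99+1.79)/2 × 6 = 59.34
  Sum = 113.92 µg/mL·hr
k_e = ln2 / t½ = 0.693147 / 1.8 = 0.3851 hr^-1
Extrapolated tail: C_last / k_e = 1.79 / 0.3851 = 4.648
AUC_0→∞ = 113.92 + 4.648 = 118.568 µg/mL·hr

AUC = 119 µg/mL·hr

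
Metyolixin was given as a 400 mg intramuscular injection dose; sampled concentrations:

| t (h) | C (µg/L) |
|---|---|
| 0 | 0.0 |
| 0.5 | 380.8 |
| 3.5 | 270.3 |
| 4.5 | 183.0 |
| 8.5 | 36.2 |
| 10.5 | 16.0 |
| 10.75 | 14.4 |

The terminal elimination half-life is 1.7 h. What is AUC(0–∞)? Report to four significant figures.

AUC = 1828 µg/L·h

Trapezoidal AUC_0→10.75:
  [0→0.5]: (0.0+380.8)/2 × 0.5 = 95.2
  [0.5→3.5]: (380.8+270.3)/2 × 3 = 976.65
  [3.5→4.5]: (270.3+183.0)/2 × 1 = 226.65
  [4.5→8.5]: (183.0+36.2)/2 × 4 = 438.4
  [8.5→10.5]: (36.2+16.0)/2 × 2 = 52.2
  [10.5→10.75]: (16.0+14.4)/2 × 0.25 = 3.8
  Sum = 1792.9 µg/L·h
k_e = ln2 / t½ = 0.693147 / 1.7 = 0.4077 h^-1
Extrapolated tail: C_last / k_e = 14.4 / 0.4077 = 35.320
AUC_0→∞ = 1792.9 + 35.320 = 1828.22 µg/L·h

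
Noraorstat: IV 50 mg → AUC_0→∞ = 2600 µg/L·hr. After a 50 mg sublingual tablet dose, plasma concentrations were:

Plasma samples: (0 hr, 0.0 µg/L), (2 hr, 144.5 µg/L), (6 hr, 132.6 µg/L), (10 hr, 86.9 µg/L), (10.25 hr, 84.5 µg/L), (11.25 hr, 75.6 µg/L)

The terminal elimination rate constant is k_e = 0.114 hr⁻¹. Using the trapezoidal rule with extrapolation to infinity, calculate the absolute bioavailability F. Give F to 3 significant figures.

Trapezoidal AUC_0→11.25 (sublingual tablet):
  [0→2]: (0.0+144.5)/2 × 2 = 144.5
  [2→6]: (144.5+132.6)/2 × 4 = 554.2
  [6→10]: (132.6+86.9)/2 × 4 = 439.0
  [10→10.25]: (86.9+84.5)/2 × 0.25 = 21.425
  [10.25→11.25]: (84.5+75.6)/2 × 1 = 80.05
  Sum = 1239.175 µg/L·hr
Tail: C_last/k_e = 75.6/0.114 = 663.158
AUC_0→∞ (sublingual tablet) = 1239.175 + 663.158 = 1902.333 µg/L·hr
F = (AUC_ev/D_ev)/(AUC_iv/D_iv) = (1902.333/50)/(2600/50) = 38.04666/52 = 0.7317

F = 0.732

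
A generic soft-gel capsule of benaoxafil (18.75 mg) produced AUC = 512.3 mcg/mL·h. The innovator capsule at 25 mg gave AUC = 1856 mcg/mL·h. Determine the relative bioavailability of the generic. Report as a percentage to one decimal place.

F_rel = 36.8%

F_rel = (AUC_test/D_test) / (AUC_ref/D_ref)
      = (512.3/18.75) / (1856/25)
      = 27.3227 / 74.24 = 0.3680 = 36.80%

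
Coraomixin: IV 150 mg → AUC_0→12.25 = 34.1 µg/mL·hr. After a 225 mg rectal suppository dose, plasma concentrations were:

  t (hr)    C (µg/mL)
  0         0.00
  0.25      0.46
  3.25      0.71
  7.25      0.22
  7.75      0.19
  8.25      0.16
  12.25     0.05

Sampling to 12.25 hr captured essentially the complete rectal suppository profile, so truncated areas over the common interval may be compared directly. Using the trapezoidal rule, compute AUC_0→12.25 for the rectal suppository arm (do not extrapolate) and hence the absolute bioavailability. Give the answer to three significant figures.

Trapezoidal AUC_0→12.25 (rectal suppository):
  [0→0.25]: (0.00+0.46)/2 × 0.25 = 0.0575
  [0.25→3.25]: (0.46+0.71)/2 × 3 = 1.755
  [3.25→7.25]: (0.71+0.22)/2 × 4 = 1.86
  [7.25→7.75]: (0.22+0.19)/2 × 0.5 = 0.1025
  [7.75→8.25]: (0.19+0.16)/2 × 0.5 = 0.0875
  [8.25→12.25]: (0.16+0.05)/2 × 4 = 0.42
  Sum = 4.2825 µg/mL·hr
F = (AUC_ev/D_ev)/(AUC_iv/D_iv) = (4.2825/225)/(34.1/150) = 0.0190333/0.227333 = 0.0837

F = 0.0837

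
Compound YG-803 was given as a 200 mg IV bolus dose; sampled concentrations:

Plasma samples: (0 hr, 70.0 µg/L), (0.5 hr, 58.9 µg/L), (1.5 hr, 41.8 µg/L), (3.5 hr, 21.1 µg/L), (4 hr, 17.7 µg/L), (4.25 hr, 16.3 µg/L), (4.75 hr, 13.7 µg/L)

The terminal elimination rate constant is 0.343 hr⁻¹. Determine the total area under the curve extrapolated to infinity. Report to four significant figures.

AUC = 206.9 µg/L·hr

Trapezoidal AUC_0→4.75:
  [0→0.5]: (70.0+58.9)/2 × 0.5 = 32.225
  [0.5→1.5]: (58.9+41.8)/2 × 1 = 50.35
  [1.5→3.5]: (41.8+21.1)/2 × 2 = 62.9
  [3.5→4]: (21.1+17.7)/2 × 0.5 = 9.7
  [4→4.25]: (17.7+16.3)/2 × 0.25 = 4.25
  [4.25→4.75]: (16.3+13.7)/2 × 0.5 = 7.5
  Sum = 166.925 µg/L·hr
Extrapolated tail: C_last / k_e = 13.7 / 0.343 = 39.942
AUC_0→∞ = 166.925 + 39.942 = 206.867 µg/L·hr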